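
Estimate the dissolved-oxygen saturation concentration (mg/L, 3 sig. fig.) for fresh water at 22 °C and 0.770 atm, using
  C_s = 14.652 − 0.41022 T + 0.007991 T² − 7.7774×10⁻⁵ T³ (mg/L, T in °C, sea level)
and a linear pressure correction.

C_s ≈ 6.67 mg/L

At sea level: C_s = 14.652 − 0.41022×22 + 0.007991×22² − 7.7774×10⁻⁵×22³ = 8.667 mg/L.
Pressure correction: C_s' = 8.667 × 0.770 = 6.673 mg/L.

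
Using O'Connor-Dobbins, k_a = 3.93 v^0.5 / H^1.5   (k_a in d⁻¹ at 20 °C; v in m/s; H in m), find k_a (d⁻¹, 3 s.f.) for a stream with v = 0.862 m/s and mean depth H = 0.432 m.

k_a = 3.93 × 0.862^0.5 / 0.432^1.5 = 3.93 × 0.9284 / 0.2839 = 12.85 d⁻¹.

k_a ≈ 12.9 d⁻¹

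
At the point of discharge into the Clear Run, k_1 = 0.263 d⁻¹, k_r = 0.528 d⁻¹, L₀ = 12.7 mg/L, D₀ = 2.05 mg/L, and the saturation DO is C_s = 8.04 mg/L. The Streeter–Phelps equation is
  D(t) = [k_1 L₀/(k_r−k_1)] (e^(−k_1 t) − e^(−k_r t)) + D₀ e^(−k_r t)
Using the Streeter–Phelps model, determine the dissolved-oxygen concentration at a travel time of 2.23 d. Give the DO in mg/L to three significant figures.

DO ≈ 4.28 mg/L

k_1 L₀/(k_r−k_1) = 0.263×12.7/(0.528−0.263) = 3.340/0.2650 = 12.60 mg/L.
e^(−k_1 t) = e^(−0.263×2.230) = 0.5563; e^(−k_r t) = e^(−0.528×2.230) = 0.3081.
D = 12.60 × (0.5563 − 0.3081) + 2.05 × 0.3081 = 3.128 + 0.6315 = 3.760 mg/L.
DO = C_s − D = 8.04 − 3.760 = 4.280 mg/L.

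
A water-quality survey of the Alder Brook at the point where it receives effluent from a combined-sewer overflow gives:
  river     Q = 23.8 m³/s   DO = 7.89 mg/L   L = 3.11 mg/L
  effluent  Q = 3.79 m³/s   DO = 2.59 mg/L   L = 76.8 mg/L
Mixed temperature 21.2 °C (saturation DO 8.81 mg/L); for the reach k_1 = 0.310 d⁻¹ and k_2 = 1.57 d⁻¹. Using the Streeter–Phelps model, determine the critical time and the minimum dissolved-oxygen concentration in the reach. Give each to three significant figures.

t_c ≈ 0.727 d; minimum DO ≈ 6.72 mg/L

Mixed DO = (23.8×7.89 + 3.79×2.59)/(23.8+3.79) = 197.6/27.59 = 7.162 mg/L.
Mixed L₀ = (23.8×3.11 + 3.79×76.8)/(27.59) = 365.1/27.59 = 13.23 mg/L.
Initial deficit D₀ = C_s − DO₀ = 8.81 − 7.162 = 1.648 mg/L.
t_c = (1/1.260) ln[(1.57/0.310)(1 − 1.648×1.260/(0.310×13.23))] = 0.7937 × ln(2.501) = 0.7275 d.
D_c = (0.310/1.57) × 13.23 × e^(−0.310×0.7275) = 0.1975 × 13.23 × 0.7981 = 2.085 mg/L.
Minimum DO = 8.81 − 2.085 = 6.725 mg/L.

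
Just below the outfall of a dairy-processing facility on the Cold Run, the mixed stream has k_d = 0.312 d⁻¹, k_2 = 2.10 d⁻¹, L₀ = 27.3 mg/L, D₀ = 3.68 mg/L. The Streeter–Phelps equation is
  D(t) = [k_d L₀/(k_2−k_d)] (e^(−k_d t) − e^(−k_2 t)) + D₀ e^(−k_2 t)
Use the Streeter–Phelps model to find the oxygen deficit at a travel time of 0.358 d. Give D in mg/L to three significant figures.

k_d L₀/(k_2−k_d) = 0.312×27.3/(2.10−0.312) = 8.518/1.788 = 4.764 mg/L.
e^(−k_d t) = e^(−0.312×0.3580) = 0.8943; e^(−k_2 t) = e^(−2.10×0.3580) = 0.4715.
D = 4.764 × (0.8943 − 0.4715) + 3.68 × 0.4715 = 2.014 + 1.735 = 3.749 mg/L.

D ≈ 3.75 mg/L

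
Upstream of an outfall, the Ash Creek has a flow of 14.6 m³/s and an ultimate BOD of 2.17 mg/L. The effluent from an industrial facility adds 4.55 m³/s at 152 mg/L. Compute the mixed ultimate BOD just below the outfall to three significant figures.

37.8 mg/L

Flow-weighted mixing: C = (Q_r C_r + Q_w C_w)/(Q_r + Q_w)
= (14.6×2.17 + 4.55×152)/(14.6 + 4.55) = 723.3/19.15 = 37.77 mg/L.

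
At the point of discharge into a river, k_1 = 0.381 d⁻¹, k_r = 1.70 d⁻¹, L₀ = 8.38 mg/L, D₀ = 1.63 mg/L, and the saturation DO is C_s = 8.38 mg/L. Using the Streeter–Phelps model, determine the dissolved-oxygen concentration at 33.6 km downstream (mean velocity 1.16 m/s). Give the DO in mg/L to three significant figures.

DO ≈ 6.70 mg/L

Travel time t = x/v = 33.6 km / (1.16 m/s) = 33600 m / 1.16 m/s = 28970 s = 0.3352 d.
k_1 L₀/(k_r−k_1) = 0.381×8.38/(1.70−0.381) = 3.193/1.319 = 2.421 mg/L.
e^(−k_1 t) = e^(−0.381×0.3352) = 0.8801; e^(−k_r t) = e^(−1.70×0.3352) = 0.5656.
D = 2.421 × (0.8801 − 0.5656) + 1.63 × 0.5656 = 0.7613 + 0.9219 = 1.683 mg/L.
DO = C_s − D = 8.38 − 1.683 = 6.697 mg/L.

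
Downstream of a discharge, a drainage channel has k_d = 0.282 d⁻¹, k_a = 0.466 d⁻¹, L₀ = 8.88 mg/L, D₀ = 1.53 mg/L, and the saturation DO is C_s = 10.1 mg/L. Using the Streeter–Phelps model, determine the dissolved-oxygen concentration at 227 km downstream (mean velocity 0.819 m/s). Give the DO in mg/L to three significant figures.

DO ≈ 7.30 mg/L

Travel time t = x/v = 227 km / (0.819 m/s) = 227000 m / 0.819 m/s = 277200 s = 3.208 d.
k_d L₀/(k_a−k_d) = 0.282×8.88/(0.466−0.282) = 2.504/0.1840 = 13.61 mg/L.
e^(−k_d t) = e^(−0.282×3.208) = 0.4047; e^(−k_a t) = e^(−0.466×3.208) = 0.2243.
D = 13.61 × (0.4047 − 0.2243) + 1.53 × 0.2243 = 2.455 + 0.3431 = 2.799 mg/L.
DO = C_s − D = 10.1 − 2.799 = 7.301 mg/L.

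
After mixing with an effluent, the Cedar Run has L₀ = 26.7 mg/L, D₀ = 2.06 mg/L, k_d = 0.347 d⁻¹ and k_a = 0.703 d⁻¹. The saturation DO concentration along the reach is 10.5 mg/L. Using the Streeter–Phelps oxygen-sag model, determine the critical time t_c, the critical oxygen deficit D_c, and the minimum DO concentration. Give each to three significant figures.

At the critical point dD/dt = 0, so k_d L₀ e^(−k_d t) = k_a D. Substituting D(t) from the Streeter–Phelps equation and solving for t gives
t_c = ln[(k_a/k_d)(1 − D₀(k_a−k_d)/(k_d L₀))] / (k_a−k_d).
Here k_a−k_d = 0.3560 d⁻¹ and 1 − D₀(k_a−k_d)/(k_d L₀) = 1 − 2.06×0.3560/(0.347×26.7) = 0.9208, so
t_c = ln(2.026 × 0.9208) / 0.3560 = 0.6236 / 0.3560 = 1.752 d.
D_c = (k_d/k_a) L₀ e^(−k_d t_c) = (0.347/0.703) × 26.7 × e^(−0.347×1.752) = 0.4936 × 26.7 × 0.5445 = 7.177 mg/L.
Minimum DO = C_s − D_c = 10.5 − 7.177 = 3.323 mg/L.

t_c ≈ 1.75 d; D_c ≈ 7.18 mg/L; min DO ≈ 3.32 mg/L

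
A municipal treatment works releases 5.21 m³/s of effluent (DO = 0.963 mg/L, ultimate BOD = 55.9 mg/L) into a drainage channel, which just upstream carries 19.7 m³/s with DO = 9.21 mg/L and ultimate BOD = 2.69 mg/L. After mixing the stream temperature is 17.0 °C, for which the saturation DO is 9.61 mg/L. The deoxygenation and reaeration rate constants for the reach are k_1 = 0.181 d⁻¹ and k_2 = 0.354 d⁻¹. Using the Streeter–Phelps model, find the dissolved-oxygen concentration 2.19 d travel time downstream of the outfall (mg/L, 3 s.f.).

DO ≈ 5.56 mg/L

Mixed DO = (19.7×9.21 + 5.21×0.963)/(19.7+5.21) = 186.5/24.91 = 7.485 mg/L.
Mixed L₀ = (19.7×2.69 + 5.21×55.9)/(24.91) = 344.2/24.91 = 13.82 mg/L.
Initial deficit D₀ = C_s − DO₀ = 9.61 − 7.485 = 2.125 mg/L.
D(2.19) = [0.181×13.82/(0.354−0.181)](e^(−0.181×2.19) − e^(−0.354×2.19)) + 2.125 e^(−0.354×2.19)
= 14.46 × (0.6727 − 0.4606) + 2.125 × 0.4606 = 4.046 mg/L.
DO = 9.61 − 4.046 = 5.564 mg/L.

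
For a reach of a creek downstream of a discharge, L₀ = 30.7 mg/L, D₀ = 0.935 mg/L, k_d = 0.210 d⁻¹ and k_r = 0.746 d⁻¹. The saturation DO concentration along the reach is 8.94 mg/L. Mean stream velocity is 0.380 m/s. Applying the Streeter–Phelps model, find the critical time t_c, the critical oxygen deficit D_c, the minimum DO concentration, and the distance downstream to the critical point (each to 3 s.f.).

t_c ≈ 2.21 d; D_c ≈ 5.43 mg/L; min DO ≈ 3.51 mg/L; x_c ≈ 72.7 km

At the critical point dD/dt = 0, so k_d L₀ e^(−k_d t) = k_r D. Substituting D(t) from the Streeter–Phelps equation and solving for t gives
t_c = ln[(k_r/k_d)(1 − D₀(k_r−k_d)/(k_d L₀))] / (k_r−k_d).
Here k_r−k_d = 0.5360 d⁻¹ and 1 − D₀(k_r−k_d)/(k_d L₀) = 1 − 0.935×0.5360/(0.210×30.7) = 0.9223, so
t_c = ln(3.552 × 0.9223) / 0.5360 = 1.187 / 0.5360 = 2.214 d.
L(t_c) = L₀ e^(−k_d t_c) = 30.7 × 0.6282 = 19.28 mg/L, and at the critical point k_r D_c = k_d L, so D_c = (0.210/0.746) × 19.28 = 5.429 mg/L.
Minimum DO = C_s − D_c = 8.94 − 5.429 = 3.511 mg/L.
x_c = v t_c = 0.380 m/s × 2.214 d × 86400 s/d = 72690 m ≈ 72.7 km.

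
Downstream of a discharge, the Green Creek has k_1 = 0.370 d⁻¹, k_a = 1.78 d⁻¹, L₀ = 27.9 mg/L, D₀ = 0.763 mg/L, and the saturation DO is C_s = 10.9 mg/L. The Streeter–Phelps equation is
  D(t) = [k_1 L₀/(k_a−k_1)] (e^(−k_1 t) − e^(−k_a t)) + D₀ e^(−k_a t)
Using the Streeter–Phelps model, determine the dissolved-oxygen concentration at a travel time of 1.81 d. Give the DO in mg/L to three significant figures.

k_1 L₀/(k_a−k_1) = 0.370×27.9/(1.78−0.370) = 10.32/1.410 = 7.321 mg/L.
e^(−k_1 t) = e^(−0.370×1.810) = 0.5119; e^(−k_a t) = e^(−1.78×1.810) = 0.03988.
D = 7.321 × (0.5119 − 0.03988) + 0.763 × 0.03988 = 3.455 + 0.03043 = 3.486 mg/L.
DO = C_s − D = 10.9 − 3.486 = 7.414 mg/L.

DO ≈ 7.41 mg/L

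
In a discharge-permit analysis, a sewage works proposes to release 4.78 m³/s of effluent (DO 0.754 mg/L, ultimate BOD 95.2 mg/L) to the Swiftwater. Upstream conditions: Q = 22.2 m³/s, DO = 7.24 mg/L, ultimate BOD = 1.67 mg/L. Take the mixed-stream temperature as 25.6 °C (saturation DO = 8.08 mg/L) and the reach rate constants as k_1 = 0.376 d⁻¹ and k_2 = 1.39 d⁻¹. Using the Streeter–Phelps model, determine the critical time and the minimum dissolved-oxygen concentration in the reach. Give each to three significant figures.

t_c ≈ 0.946 d; minimum DO ≈ 4.62 mg/L

Mixed DO = (22.2×7.24 + 4.78×0.754)/(22.2+4.78) = 164.3/26.98 = 6.091 mg/L.
Mixed L₀ = (22.2×1.67 + 4.78×95.2)/(26.98) = 492.1/26.98 = 18.24 mg/L.
Initial deficit D₀ = C_s − DO₀ = 8.08 − 6.091 = 1.989 mg/L.
t_c = (1/1.014) ln[(1.39/0.376)(1 − 1.989×1.014/(0.376×18.24))] = 0.9862 × ln(2.610) = 0.9460 d.
D_c = (0.376/1.39) × 18.24 × e^(−0.376×0.9460) = 0.2705 × 18.24 × 0.7007 = 3.457 mg/L.
Minimum DO = 8.08 − 3.457 = 4.623 mg/L.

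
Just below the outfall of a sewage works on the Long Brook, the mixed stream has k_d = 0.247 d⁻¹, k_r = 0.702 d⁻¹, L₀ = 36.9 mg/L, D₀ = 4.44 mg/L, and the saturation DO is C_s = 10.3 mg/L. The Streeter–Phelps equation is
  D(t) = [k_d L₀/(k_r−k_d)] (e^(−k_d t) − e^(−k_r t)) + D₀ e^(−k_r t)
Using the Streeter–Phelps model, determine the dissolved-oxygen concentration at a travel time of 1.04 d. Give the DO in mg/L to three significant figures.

DO ≈ 2.32 mg/L

k_d L₀/(k_r−k_d) = 0.247×36.9/(0.702−0.247) = 9.114/0.4550 = 20.03 mg/L.
e^(−k_d t) = e^(−0.247×1.040) = 0.7735; e^(−k_r t) = e^(−0.702×1.040) = 0.4819.
D = 20.03 × (0.7735 − 0.4819) + 4.44 × 0.4819 = 5.841 + 2.140 = 7.980 mg/L.
DO = C_s − D = 10.3 − 7.980 = 2.320 mg/L.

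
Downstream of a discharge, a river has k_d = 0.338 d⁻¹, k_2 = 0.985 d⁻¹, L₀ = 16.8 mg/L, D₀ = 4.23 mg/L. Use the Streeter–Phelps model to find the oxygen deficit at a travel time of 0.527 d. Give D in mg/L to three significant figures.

k_d L₀/(k_2−k_d) = 0.338×16.8/(0.985−0.338) = 5.678/0.6470 = 8.777 mg/L.
e^(−k_d t) = e^(−0.338×0.5270) = 0.8368; e^(−k_2 t) = e^(−0.985×0.5270) = 0.5951.
D = 8.777 × (0.8368 − 0.5951) + 4.23 × 0.5951 = 2.122 + 2.517 = 4.639 mg/L.

D ≈ 4.64 mg/L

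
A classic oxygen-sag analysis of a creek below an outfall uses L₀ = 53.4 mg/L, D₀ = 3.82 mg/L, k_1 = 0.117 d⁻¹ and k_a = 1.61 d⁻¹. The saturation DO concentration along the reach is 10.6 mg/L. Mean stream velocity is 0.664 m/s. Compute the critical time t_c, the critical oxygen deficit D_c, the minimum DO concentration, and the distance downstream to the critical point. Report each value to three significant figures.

t_c ≈ 0.122 d; D_c ≈ 3.83 mg/L; min DO ≈ 6.77 mg/L; x_c ≈ 6.98 km

t_c = [1/(k_a−k_1)] ln[(k_a/k_1)(1 − D₀(k_a−k_1)/(k_1 L₀))]
= [1/(1.61−0.117)] ln[(1.61/0.117)(1 − 3.82×1.493/(0.117×53.4))]
= (1/1.493) ln[13.76 × 0.08716] = 0.6698 × ln(1.199) = 0.6698 × 0.1818 = 0.1217 d.
L(t_c) = L₀ e^(−k_1 t_c) = 53.4 × 0.9859 = 52.64 mg/L, and at the critical point k_a D_c = k_1 L, so D_c = (0.117/1.61) × 52.64 = 3.826 mg/L.
Minimum DO = C_s − D_c = 10.6 − 3.826 = 6.774 mg/L.
x_c = v t_c = 0.664 m/s × 0.1217 d × 86400 s/d = 6985 m ≈ 6.98 km.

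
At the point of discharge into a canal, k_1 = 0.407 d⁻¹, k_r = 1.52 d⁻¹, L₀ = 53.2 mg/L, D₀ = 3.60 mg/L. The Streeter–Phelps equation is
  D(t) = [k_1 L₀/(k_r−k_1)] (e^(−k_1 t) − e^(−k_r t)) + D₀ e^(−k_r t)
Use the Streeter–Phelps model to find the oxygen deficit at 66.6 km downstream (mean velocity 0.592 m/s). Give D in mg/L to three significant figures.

Travel time t = x/v = 66.6 km / (0.592 m/s) = 66600 m / 0.592 m/s = 112500 s = 1.302 d.
k_1 L₀/(k_r−k_1) = 0.407×53.2/(1.52−0.407) = 21.65/1.113 = 19.45 mg/L.
e^(−k_1 t) = e^(−0.407×1.302) = 0.5886; e^(−k_r t) = e^(−1.52×1.302) = 0.1382.
D = 19.45 × (0.5886 − 0.1382) + 3.60 × 0.1382 = 8.763 + 0.4975 = 9.261 mg/L.

D ≈ 9.26 mg/L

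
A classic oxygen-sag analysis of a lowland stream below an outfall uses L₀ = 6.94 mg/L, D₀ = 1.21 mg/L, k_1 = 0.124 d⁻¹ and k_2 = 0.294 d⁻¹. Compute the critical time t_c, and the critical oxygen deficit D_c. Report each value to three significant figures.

t_c ≈ 3.47 d; D_c ≈ 1.90 mg/L

With k_2/k_1 = 2.371 and 1 − D₀(k_2−k_1)/(k_1 L₀) = 0.7610,
t_c = ln(2.371 × 0.7610) / (0.294 − 0.124) = ln(1.804) / 0.1700 = 0.5901/0.1700 = 3.471 d.
L(t_c) = L₀ e^(−k_1 t_c) = 6.94 × 0.6502 = 4.512 mg/L, and at the critical point k_2 D_c = k_1 L, so D_c = (0.124/0.294) × 4.512 = 1.903 mg/L.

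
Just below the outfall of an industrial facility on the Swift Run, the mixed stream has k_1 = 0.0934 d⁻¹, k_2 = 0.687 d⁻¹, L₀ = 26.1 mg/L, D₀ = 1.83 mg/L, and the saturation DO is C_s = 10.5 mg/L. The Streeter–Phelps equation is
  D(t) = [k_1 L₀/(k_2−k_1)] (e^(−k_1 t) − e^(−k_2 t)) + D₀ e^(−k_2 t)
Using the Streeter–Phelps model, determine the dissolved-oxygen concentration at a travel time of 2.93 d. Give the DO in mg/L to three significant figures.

k_1 L₀/(k_2−k_1) = 0.0934×26.1/(0.687−0.0934) = 2.438/0.5936 = 4.107 mg/L.
e^(−k_1 t) = e^(−0.0934×2.930) = 0.7606; e^(−k_2 t) = e^(−0.687×2.930) = 0.1336.
D = 4.107 × (0.7606 − 0.1336) + 1.83 × 0.1336 = 2.575 + 0.2445 = 2.819 mg/L.
DO = C_s − D = 10.5 − 2.819 = 7.681 mg/L.

DO ≈ 7.68 mg/L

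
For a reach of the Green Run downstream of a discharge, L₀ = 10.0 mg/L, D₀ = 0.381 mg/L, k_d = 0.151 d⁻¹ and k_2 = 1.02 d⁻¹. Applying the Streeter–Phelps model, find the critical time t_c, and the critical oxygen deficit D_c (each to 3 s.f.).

t_c ≈ 1.91 d; D_c ≈ 1.11 mg/L

With k_2/k_d = 6.755 and 1 − D₀(k_2−k_d)/(k_d L₀) = 0.7807,
t_c = ln(6.755 × 0.7807) / (1.02 − 0.151) = ln(5.274) / 0.8690 = 1.663/0.8690 = 1.913 d.
L(t_c) = L₀ e^(−k_d t_c) = 10.0 × 0.7491 = 7.491 mg/L, and at the critical point k_2 D_c = k_d L, so D_c = (0.151/1.02) × 7.491 = 1.109 mg/L.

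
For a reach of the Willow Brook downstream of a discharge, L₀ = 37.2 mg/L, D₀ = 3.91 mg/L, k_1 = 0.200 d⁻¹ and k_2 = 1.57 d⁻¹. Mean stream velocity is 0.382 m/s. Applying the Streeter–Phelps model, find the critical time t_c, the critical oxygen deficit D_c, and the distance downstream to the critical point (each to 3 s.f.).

With k_2/k_1 = 7.850 and 1 − D₀(k_2−k_1)/(k_1 L₀) = 0.2800,
t_c = ln(7.850 × 0.2800) / (1.57 − 0.200) = ln(2.198) / 1.370 = 0.7876/1.370 = 0.5749 d.
L(t_c) = L₀ e^(−k_1 t_c) = 37.2 × 0.8914 = 33.16 mg/L, and at the critical point k_2 D_c = k_1 L, so D_c = (0.200/1.57) × 33.16 = 4.224 mg/L.
x_c = v t_c = 0.382 m/s × 0.5749 d × 86400 s/d = 18970 m ≈ 19.0 km.

t_c ≈ 0.575 d; D_c ≈ 4.22 mg/L; x_c ≈ 19.0 km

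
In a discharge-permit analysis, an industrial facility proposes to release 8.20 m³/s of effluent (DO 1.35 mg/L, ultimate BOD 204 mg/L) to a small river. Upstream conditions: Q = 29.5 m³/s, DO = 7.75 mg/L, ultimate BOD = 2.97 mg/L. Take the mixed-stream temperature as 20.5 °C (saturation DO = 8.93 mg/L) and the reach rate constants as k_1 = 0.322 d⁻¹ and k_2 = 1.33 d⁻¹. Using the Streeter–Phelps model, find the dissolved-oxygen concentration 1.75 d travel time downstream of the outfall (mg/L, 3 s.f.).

Mixed DO = (29.5×7.75 + 8.20×1.35)/(29.5+8.20) = 239.7/37.70 = 6.358 mg/L.
Mixed L₀ = (29.5×2.97 + 8.20×204)/(37.70) = 1760/37.70 = 46.70 mg/L.
Initial deficit D₀ = C_s − DO₀ = 8.93 − 6.358 = 2.572 mg/L.
D(1.75) = [0.322×46.70/(1.33−0.322)](e^(−0.322×1.75) − e^(−1.33×1.75)) + 2.572 e^(−1.33×1.75)
= 14.92 × (0.5692 − 0.09754) + 2.572 × 0.09754 = 7.287 mg/L.
DO = 8.93 − 7.287 = 1.643 mg/L.

DO ≈ 1.64 mg/L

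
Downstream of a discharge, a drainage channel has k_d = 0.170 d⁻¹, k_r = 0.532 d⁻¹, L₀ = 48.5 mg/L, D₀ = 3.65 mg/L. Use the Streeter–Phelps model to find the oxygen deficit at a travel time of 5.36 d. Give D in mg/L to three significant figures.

D ≈ 8.05 mg/L

k_d L₀/(k_r−k_d) = 0.170×48.5/(0.532−0.170) = 8.245/0.3620 = 22.78 mg/L.
e^(−k_d t) = e^(−0.170×5.360) = 0.4020; e^(−k_r t) = e^(−0.532×5.360) = 0.05776.
D = 22.78 × (0.4020 − 0.05776) + 3.65 × 0.05776 = 7.842 + 0.2108 = 8.052 mg/L.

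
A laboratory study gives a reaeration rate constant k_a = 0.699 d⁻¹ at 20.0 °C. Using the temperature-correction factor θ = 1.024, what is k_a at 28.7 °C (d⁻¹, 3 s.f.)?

k_a ≈ 0.859 d⁻¹

k_a(T₂) = k_a(T₁) · θ^(T₂−T₁) = 0.699 × 1.024^(28.7−20.0)
= 0.699 × 1.024^8.70 = 0.699 × 1.229 = 0.8592 d⁻¹.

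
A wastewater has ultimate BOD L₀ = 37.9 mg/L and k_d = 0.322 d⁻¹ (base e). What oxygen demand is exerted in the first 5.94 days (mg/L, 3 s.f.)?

y_t = L₀(1 − e^(−k_d t)) = 37.9 × (1 − e^(−0.322×5.94))
= 37.9 × (1 − 0.1477) = 37.9 × 0.8523 = 32.30 mg/L.

y ≈ 32.3 mg/L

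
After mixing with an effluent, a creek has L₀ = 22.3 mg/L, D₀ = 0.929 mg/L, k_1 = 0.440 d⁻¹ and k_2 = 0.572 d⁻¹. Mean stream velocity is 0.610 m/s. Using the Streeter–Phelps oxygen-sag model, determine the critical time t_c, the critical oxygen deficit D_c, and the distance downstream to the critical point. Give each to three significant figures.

With k_2/k_1 = 1.300 and 1 − D₀(k_2−k_1)/(k_1 L₀) = 0.9875,
t_c = ln(1.300 × 0.9875) / (0.572 − 0.440) = ln(1.284) / 0.1320 = 0.2498/0.1320 = 1.892 d.
D_c = (k_1/k_2) L₀ e^(−k_1 t_c) = (0.440/0.572) × 22.3 × e^(−0.440×1.892) = 0.7692 × 22.3 × 0.4349 = 7.460 mg/L.
x_c = v t_c = 0.610 m/s × 1.892 d × 86400 s/d = 99730 m ≈ 99.7 km.

t_c ≈ 1.89 d; D_c ≈ 7.46 mg/L; x_c ≈ 99.7 km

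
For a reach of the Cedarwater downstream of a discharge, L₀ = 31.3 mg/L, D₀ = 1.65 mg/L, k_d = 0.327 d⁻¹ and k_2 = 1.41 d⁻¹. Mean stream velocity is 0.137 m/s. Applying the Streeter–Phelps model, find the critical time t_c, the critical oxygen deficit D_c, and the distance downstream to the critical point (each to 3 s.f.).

t_c = [1/(k_2−k_d)] ln[(k_2/k_d)(1 − D₀(k_2−k_d)/(k_d L₀))]
= [1/(1.41−0.327)] ln[(1.41/0.327)(1 − 1.65×1.083/(0.327×31.3))]
= (1/1.083) ln[4.312 × 0.8254] = 0.9234 × ln(3.559) = 0.9234 × 1.270 = 1.172 d.
D_c = (k_d/k_2) L₀ e^(−k_d t_c) = (0.327/1.41) × 31.3 × e^(−0.327×1.172) = 0.2319 × 31.3 × 0.6816 = 4.948 mg/L.
x_c = v t_c = 0.137 m/s × 1.172 d × 86400 s/d = 13880 m ≈ 13.9 km.

t_c ≈ 1.17 d; D_c ≈ 4.95 mg/L; x_c ≈ 13.9 km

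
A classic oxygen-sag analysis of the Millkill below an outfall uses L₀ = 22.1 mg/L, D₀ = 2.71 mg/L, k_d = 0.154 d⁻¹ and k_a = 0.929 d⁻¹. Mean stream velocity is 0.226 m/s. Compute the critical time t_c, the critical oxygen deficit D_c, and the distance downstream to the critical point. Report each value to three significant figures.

With k_a/k_d = 6.032 and 1 − D₀(k_a−k_d)/(k_d L₀) = 0.3829,
t_c = ln(6.032 × 0.3829) / (0.929 − 0.154) = ln(2.310) / 0.7750 = 0.8372/0.7750 = 1.080 d.
D_c = (k_d/k_a) L₀ e^(−k_d t_c) = (0.154/0.929) × 22.1 × e^(−0.154×1.080) = 0.1658 × 22.1 × 0.8467 = 3.102 mg/L.
x_c = v t_c = 0.226 m/s × 1.080 d × 86400 s/d = 21090 m ≈ 21.1 km.

t_c ≈ 1.08 d; D_c ≈ 3.10 mg/L; x_c ≈ 21.1 km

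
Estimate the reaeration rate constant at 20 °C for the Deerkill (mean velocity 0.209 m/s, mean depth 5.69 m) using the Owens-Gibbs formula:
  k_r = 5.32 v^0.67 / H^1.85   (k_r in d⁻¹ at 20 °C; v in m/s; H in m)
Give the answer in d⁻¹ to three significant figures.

k_r = 5.32 × 0.209^0.67 / 5.69^1.85 = 5.32 × 0.3503 / 24.94 = 0.07472 d⁻¹.

k_r ≈ 0.0747 d⁻¹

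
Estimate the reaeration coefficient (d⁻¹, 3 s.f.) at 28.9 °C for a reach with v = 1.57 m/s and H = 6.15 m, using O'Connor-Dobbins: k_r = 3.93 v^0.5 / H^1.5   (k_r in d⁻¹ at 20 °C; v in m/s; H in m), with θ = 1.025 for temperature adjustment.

k_r(20) = 3.93 × 1.57^0.5 / 6.15^1.5 = 3.93 × 1.253 / 15.25 = 0.3229 d⁻¹.
k_r(28.9) = 0.3229 × 1.025^(28.9−20) = 0.3229 × 1.246 = 0.4022 d⁻¹.

k_r ≈ 0.402 d⁻¹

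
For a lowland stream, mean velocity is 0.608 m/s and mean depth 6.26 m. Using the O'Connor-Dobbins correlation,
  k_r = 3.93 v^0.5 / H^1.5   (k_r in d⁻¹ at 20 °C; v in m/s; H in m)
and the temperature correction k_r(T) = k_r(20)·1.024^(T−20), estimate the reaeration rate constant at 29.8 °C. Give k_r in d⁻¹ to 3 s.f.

k_r(20) = 3.93 × 0.608^0.5 / 6.26^1.5 = 3.93 × 0.7797 / 15.66 = 0.1957 d⁻¹.
k_r(29.8) = 0.1957 × 1.024^(29.8−20) = 0.1957 × 1.262 = 0.2468 d⁻¹.

k_r ≈ 0.247 d⁻¹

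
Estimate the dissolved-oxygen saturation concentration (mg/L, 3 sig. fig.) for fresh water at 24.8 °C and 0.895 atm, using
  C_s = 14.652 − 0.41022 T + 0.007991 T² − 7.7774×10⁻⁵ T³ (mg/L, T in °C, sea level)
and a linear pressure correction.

At sea level: C_s = 14.652 − 0.41022×24.8 + 0.007991×24.8² − 7.7774×10⁻⁵×24.8³ = 8.207 mg/L.
Pressure correction: C_s' = 8.207 × 0.895 = 7.345 mg/L.

C_s ≈ 7.35 mg/L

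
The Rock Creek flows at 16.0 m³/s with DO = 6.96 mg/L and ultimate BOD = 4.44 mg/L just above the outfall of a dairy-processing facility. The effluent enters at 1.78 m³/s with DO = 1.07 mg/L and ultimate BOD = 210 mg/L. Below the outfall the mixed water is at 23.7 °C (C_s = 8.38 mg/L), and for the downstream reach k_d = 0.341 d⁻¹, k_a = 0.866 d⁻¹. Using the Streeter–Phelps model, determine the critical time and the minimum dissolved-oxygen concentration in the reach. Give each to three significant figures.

t_c ≈ 1.52 d; minimum DO ≈ 2.52 mg/L

Mixed DO = (16.0×6.96 + 1.78×1.07)/(16.0+1.78) = 113.3/17.78 = 6.370 mg/L.
Mixed L₀ = (16.0×4.44 + 1.78×210)/(17.78) = 444.8/17.78 = 25.02 mg/L.
Initial deficit D₀ = C_s − DO₀ = 8.38 − 6.370 = 2.010 mg/L.
t_c = (1/0.5250) ln[(0.866/0.341)(1 − 2.010×0.5250/(0.341×25.02))] = 1.905 × ln(2.226) = 1.524 d.
D_c = (0.341/0.866) × 25.02 × e^(−0.341×1.524) = 0.3938 × 25.02 × 0.5947 = 5.859 mg/L.
Minimum DO = 8.38 − 5.859 = 2.521 mg/L.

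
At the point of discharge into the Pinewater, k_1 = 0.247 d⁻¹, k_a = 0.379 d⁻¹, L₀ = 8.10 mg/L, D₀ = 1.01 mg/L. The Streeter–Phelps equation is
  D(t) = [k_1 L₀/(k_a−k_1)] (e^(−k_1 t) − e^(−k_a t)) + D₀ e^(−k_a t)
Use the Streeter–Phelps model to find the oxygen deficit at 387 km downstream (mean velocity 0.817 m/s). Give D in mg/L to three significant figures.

D ≈ 2.14 mg/L

Travel time t = x/v = 387 km / (0.817 m/s) = 387000 m / 0.817 m/s = 473700 s = 5.482 d.
k_1 L₀/(k_a−k_1) = 0.247×8.10/(0.379−0.247) = 2.001/0.1320 = 15.16 mg/L.
e^(−k_1 t) = e^(−0.247×5.482) = 0.2582; e^(−k_a t) = e^(−0.379×5.482) = 0.1252.
D = 15.16 × (0.2582 − 0.1252) + 1.01 × 0.1252 = 2.015 + 0.1265 = 2.142 mg/L.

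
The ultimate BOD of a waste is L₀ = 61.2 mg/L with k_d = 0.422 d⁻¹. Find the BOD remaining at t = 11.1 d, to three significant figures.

L_t = L₀ e^(−k_d t) = 61.2 × e^(−0.422×11.1) = 61.2 × 0.009240 = 0.5655 mg/L.

L ≈ 0.565 mg/L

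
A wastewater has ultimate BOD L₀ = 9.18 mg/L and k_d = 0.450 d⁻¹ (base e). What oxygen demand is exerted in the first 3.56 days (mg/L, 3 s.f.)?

y ≈ 7.33 mg/L

y_t = L₀(1 − e^(−k_d t)) = 9.18 × (1 − e^(−0.450×3.56))
= 9.18 × (1 − 0.2015) = 9.18 × 0.7985 = 7.330 mg/L.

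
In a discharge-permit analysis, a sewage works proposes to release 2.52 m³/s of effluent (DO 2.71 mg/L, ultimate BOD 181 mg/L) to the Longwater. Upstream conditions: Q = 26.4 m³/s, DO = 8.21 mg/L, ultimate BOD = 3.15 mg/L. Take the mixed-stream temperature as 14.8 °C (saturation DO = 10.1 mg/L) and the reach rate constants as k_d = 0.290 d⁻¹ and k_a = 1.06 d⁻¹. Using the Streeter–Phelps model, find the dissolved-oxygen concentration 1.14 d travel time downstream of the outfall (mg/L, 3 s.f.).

Mixed DO = (26.4×8.21 + 2.52×2.71)/(26.4+2.52) = 223.6/28.92 = 7.731 mg/L.
Mixed L₀ = (26.4×3.15 + 2.52×181)/(28.92) = 539.3/28.92 = 18.65 mg/L.
Initial deficit D₀ = C_s − DO₀ = 10.1 − 7.731 = 2.369 mg/L.
D(1.14) = [0.290×18.65/(1.06−0.290)](e^(−0.290×1.14) − e^(−1.06×1.14)) + 2.369 e^(−1.06×1.14)
= 7.023 × (0.7185 − 0.2987) + 2.369 × 0.2987 = 3.656 mg/L.
DO = 10.1 − 3.656 = 6.444 mg/L.

DO ≈ 6.44 mg/L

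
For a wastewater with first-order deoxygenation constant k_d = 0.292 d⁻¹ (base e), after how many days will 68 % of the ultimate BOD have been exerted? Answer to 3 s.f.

y/L₀ = 1 − e^(−k_d t) = 0.68 ⇒ e^(−k_d t) = 0.320
t = −ln(0.320) / 0.292 = 1.139 / 0.292 = 3.902 d.

t ≈ 3.90 d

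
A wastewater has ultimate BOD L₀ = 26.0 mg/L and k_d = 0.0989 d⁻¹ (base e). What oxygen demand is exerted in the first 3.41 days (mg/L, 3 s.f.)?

y ≈ 7.44 mg/L

y_t = L₀(1 − e^(−k_d t)) = 26.0 × (1 − e^(−0.0989×3.41))
= 26.0 × (1 − 0.7137) = 26.0 × 0.2863 = 7.443 mg/L.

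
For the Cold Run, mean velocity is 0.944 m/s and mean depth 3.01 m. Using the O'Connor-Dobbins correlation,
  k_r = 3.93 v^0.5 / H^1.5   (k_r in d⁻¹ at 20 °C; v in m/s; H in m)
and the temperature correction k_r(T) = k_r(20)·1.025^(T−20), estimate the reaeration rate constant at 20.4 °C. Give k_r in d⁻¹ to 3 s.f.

k_r ≈ 0.738 d⁻¹

k_r(20) = 3.93 × 0.944^0.5 / 3.01^1.5 = 3.93 × 0.9716 / 5.222 = 0.7312 d⁻¹.
k_r(20.4) = 0.7312 × 1.025^(20.4−20) = 0.7312 × 1.010 = 0.7384 d⁻¹.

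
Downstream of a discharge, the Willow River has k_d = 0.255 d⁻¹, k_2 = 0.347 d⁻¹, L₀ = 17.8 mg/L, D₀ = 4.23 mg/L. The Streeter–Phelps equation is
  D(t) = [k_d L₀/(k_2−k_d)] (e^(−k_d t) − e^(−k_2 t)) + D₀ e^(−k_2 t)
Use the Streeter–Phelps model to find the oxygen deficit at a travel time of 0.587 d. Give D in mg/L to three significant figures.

D ≈ 5.68 mg/L

k_d L₀/(k_2−k_d) = 0.255×17.8/(0.347−0.255) = 4.539/0.09200 = 49.34 mg/L.
e^(−k_d t) = e^(−0.255×0.5870) = 0.8610; e^(−k_2 t) = e^(−0.347×0.5870) = 0.8157.
D = 49.34 × (0.8610 − 0.8157) + 4.23 × 0.8157 = 2.233 + 3.450 = 5.684 mg/L.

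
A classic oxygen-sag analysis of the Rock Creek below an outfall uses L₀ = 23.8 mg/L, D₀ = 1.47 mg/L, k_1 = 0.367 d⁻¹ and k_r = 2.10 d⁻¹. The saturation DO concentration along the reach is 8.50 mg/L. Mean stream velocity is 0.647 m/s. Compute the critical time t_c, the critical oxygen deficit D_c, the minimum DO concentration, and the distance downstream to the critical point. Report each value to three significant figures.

At the critical point dD/dt = 0, so k_1 L₀ e^(−k_1 t) = k_r D. Substituting D(t) from the Streeter–Phelps equation and solving for t gives
t_c = ln[(k_r/k_1)(1 − D₀(k_r−k_1)/(k_1 L₀))] / (k_r−k_1).
Here k_r−k_1 = 1.733 d⁻¹ and 1 − D₀(k_r−k_1)/(k_1 L₀) = 1 − 1.47×1.733/(0.367×23.8) = 0.7083, so
t_c = ln(5.722 × 0.7083) / 1.733 = 1.400 / 1.733 = 0.8076 d.
L(t_c) = L₀ e^(−k_1 t_c) = 23.8 × 0.7435 = 17.70 mg/L, and at the critical point k_r D_c = k_1 L, so D_c = (0.367/2.10) × 17.70 = 3.093 mg/L.
Minimum DO = C_s − D_c = 8.50 − 3.093 = 5.407 mg/L.
x_c = v t_c = 0.647 m/s × 0.8076 d × 86400 s/d = 45140 m ≈ 45.1 km.

t_c ≈ 0.808 d; D_c ≈ 3.09 mg/L; min DO ≈ 5.41 mg/L; x_c ≈ 45.1 km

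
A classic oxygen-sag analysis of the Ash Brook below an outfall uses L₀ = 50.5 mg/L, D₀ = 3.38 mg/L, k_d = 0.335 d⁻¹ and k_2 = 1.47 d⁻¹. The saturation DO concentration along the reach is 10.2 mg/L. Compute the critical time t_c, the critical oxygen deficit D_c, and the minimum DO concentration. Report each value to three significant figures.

t_c = [1/(k_2−k_d)] ln[(k_2/k_d)(1 − D₀(k_2−k_d)/(k_d L₀))]
= [1/(1.47−0.335)] ln[(1.47/0.335)(1 − 3.38×1.135/(0.335×50.5))]
= (1/1.135) ln[4.388 × 0.7732] = 0.8811 × ln(3.393) = 0.8811 × 1.222 = 1.076 d.
L(t_c) = L₀ e^(−k_d t_c) = 50.5 × 0.6973 = 35.21 mg/L, and at the critical point k_2 D_c = k_d L, so D_c = (0.335/1.47) × 35.21 = 8.024 mg/L.
Minimum DO = C_s − D_c = 10.2 − 8.024 = 2.176 mg/L.

t_c ≈ 1.08 d; D_c ≈ 8.02 mg/L; min DO ≈ 2.18 mg/L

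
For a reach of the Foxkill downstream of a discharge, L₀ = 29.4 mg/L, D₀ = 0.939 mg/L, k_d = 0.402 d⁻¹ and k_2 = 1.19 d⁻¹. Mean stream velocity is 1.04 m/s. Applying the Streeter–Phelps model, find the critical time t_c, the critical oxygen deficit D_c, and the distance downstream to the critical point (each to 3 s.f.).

t_c ≈ 1.30 d; D_c ≈ 5.90 mg/L; x_c ≈ 116 km

At the critical point dD/dt = 0, so k_d L₀ e^(−k_d t) = k_2 D. Substituting D(t) from the Streeter–Phelps equation and solving for t gives
t_c = ln[(k_2/k_d)(1 − D₀(k_2−k_d)/(k_d L₀))] / (k_2−k_d).
Here k_2−k_d = 0.7880 d⁻¹ and 1 − D₀(k_2−k_d)/(k_d L₀) = 1 − 0.939×0.7880/(0.402×29.4) = 0.9374, so
t_c = ln(2.960 × 0.9374) / 0.7880 = 1.021 / 0.7880 = 1.295 d.
D_c = (k_d/k_2) L₀ e^(−k_d t_c) = (0.402/1.19) × 29.4 × e^(−0.402×1.295) = 0.3378 × 29.4 × 0.5941 = 5.901 mg/L.
x_c = v t_c = 1.04 m/s × 1.295 d × 86400 s/d = 116400 m ≈ 116 km.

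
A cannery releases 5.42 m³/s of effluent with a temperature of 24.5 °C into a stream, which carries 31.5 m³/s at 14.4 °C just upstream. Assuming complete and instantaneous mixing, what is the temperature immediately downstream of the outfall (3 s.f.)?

15.9 °C

Flow-weighted mixing: C = (Q_r C_r + Q_w C_w)/(Q_r + Q_w)
= (31.5×14.4 + 5.42×24.5)/(31.5 + 5.42) = 586.4/36.92 = 15.88 °C.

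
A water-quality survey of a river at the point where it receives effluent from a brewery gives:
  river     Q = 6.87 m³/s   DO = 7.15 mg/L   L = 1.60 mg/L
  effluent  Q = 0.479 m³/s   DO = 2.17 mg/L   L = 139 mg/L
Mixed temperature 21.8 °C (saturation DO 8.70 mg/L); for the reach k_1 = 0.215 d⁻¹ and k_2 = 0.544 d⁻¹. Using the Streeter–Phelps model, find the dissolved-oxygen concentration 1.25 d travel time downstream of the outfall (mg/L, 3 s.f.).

DO ≈ 5.97 mg/L

Mixed DO = (6.87×7.15 + 0.479×2.17)/(6.87+0.479) = 50.16/7.349 = 6.825 mg/L.
Mixed L₀ = (6.87×1.60 + 0.479×139)/(7.349) = 77.57/7.349 = 10.56 mg/L.
Initial deficit D₀ = C_s − DO₀ = 8.70 − 6.825 = 1.875 mg/L.
D(1.25) = [0.215×10.56/(0.544−0.215)](e^(−0.215×1.25) − e^(−0.544×1.25)) + 1.875 e^(−0.544×1.25)
= 6.898 × (0.7643 − 0.5066) + 1.875 × 0.5066 = 2.727 mg/L.
DO = 8.70 − 2.727 = 5.973 mg/L.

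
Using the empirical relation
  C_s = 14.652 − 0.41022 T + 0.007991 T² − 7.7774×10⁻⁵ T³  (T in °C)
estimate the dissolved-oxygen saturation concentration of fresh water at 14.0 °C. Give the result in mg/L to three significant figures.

C_s = 14.652 − 0.41022×14.0 + 0.007991×14.0² − 7.7774×10⁻⁵×14.0³ = 10.26 mg/L.

C_s ≈ 10.3 mg/L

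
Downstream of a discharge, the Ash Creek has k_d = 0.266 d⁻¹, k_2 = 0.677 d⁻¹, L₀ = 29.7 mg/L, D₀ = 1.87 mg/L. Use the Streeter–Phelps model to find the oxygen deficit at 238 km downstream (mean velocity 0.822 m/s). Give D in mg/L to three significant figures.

Travel time t = x/v = 238 km / (0.822 m/s) = 238000 m / 0.822 m/s = 289500 s = 3.351 d.
k_d L₀/(k_2−k_d) = 0.266×29.7/(0.677−0.266) = 7.900/0.4110 = 19.22 mg/L.
e^(−k_d t) = e^(−0.266×3.351) = 0.4101; e^(−k_2 t) = e^(−0.677×3.351) = 0.1034.
D = 19.22 × (0.4101 − 0.1034) + 1.87 × 0.1034 = 5.894 + 0.1934 = 6.088 mg/L.

D ≈ 6.09 mg/L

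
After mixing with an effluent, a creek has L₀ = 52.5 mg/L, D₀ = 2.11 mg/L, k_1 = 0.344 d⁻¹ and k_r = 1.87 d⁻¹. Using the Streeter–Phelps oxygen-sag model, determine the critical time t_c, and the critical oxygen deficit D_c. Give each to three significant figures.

t_c ≈ 0.981 d; D_c ≈ 6.89 mg/L

At the critical point dD/dt = 0, so k_1 L₀ e^(−k_1 t) = k_r D. Substituting D(t) from the Streeter–Phelps equation and solving for t gives
t_c = ln[(k_r/k_1)(1 − D₀(k_r−k_1)/(k_1 L₀))] / (k_r−k_1).
Here k_r−k_1 = 1.526 d⁻¹ and 1 − D₀(k_r−k_1)/(k_1 L₀) = 1 − 2.11×1.526/(0.344×52.5) = 0.8217, so
t_c = ln(5.436 × 0.8217) / 1.526 = 1.497 / 1.526 = 0.9808 d.
L(t_c) = L₀ e^(−k_1 t_c) = 52.5 × 0.7136 = 37.47 mg/L, and at the critical point k_r D_c = k_1 L, so D_c = (0.344/1.87) × 37.47 = 6.892 mg/L.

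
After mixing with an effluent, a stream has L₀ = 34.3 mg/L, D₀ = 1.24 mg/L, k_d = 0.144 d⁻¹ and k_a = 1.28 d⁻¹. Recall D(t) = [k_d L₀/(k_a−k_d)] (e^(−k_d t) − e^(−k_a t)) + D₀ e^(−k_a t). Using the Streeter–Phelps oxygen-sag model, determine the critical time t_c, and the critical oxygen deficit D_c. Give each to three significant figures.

With k_a/k_d = 8.889 and 1 − D₀(k_a−k_d)/(k_d L₀) = 0.7148,
t_c = ln(8.889 × 0.7148) / (1.28 − 0.144) = ln(6.354) / 1.136 = 1.849/1.136 = 1.628 d.
L(t_c) = L₀ e^(−k_d t_c) = 34.3 × 0.7911 = 27.13 mg/L, and at the critical point k_a D_c = k_d L, so D_c = (0.144/1.28) × 27.13 = 3.052 mg/L.

t_c ≈ 1.63 d; D_c ≈ 3.05 mg/L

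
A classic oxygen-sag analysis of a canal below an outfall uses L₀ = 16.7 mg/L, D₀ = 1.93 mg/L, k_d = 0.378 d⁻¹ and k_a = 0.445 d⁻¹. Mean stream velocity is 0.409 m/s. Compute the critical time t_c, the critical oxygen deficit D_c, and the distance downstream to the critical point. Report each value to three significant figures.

t_c ≈ 2.13 d; D_c ≈ 6.35 mg/L; x_c ≈ 75.1 km

t_c = [1/(k_a−k_d)] ln[(k_a/k_d)(1 − D₀(k_a−k_d)/(k_d L₀))]
= [1/(0.445−0.378)] ln[(0.445/0.378)(1 − 1.93×0.06700/(0.378×16.7))]
= (1/0.06700) ln[1.177 × 0.9795] = 14.93 × ln(1.153) = 14.93 × 0.1425 = 2.127 d.
L(t_c) = L₀ e^(−k_d t_c) = 16.7 × 0.4476 = 7.475 mg/L, and at the critical point k_a D_c = k_d L, so D_c = (0.378/0.445) × 7.475 = 6.349 mg/L.
x_c = v t_c = 0.409 m/s × 2.127 d × 86400 s/d = 75150 m ≈ 75.1 km.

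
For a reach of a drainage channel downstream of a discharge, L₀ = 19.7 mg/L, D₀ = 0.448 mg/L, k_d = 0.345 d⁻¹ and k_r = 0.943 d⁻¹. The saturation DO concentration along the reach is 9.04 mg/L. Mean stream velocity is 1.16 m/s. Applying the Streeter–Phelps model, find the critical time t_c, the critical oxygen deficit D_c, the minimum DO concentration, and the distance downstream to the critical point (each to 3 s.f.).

t_c = [1/(k_r−k_d)] ln[(k_r/k_d)(1 − D₀(k_r−k_d)/(k_d L₀))]
= [1/(0.943−0.345)] ln[(0.943/0.345)(1 − 0.448×0.5980/(0.345×19.7))]
= (1/0.5980) ln[2.733 × 0.9606] = 1.672 × ln(2.626) = 1.672 × 0.9653 = 1.614 d.
L(t_c) = L₀ e^(−k_d t_c) = 19.7 × 0.5730 = 11.29 mg/L, and at the critical point k_r D_c = k_d L, so D_c = (0.345/0.943) × 11.29 = 4.130 mg/L.
Minimum DO = C_s − D_c = 9.04 − 4.130 = 4.910 mg/L.
x_c = v t_c = 1.16 m/s × 1.614 d × 86400 s/d = 161800 m ≈ 162 km.

t_c ≈ 1.61 d; D_c ≈ 4.13 mg/L; min DO ≈ 4.91 mg/L; x_c ≈ 162 km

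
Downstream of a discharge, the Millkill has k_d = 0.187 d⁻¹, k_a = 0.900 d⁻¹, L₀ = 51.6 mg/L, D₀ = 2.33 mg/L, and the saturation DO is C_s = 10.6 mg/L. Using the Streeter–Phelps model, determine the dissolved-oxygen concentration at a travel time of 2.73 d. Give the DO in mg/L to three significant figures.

k_d L₀/(k_a−k_d) = 0.187×51.6/(0.900−0.187) = 9.649/0.7130 = 13.53 mg/L.
e^(−k_d t) = e^(−0.187×2.730) = 0.6002; e^(−k_a t) = e^(−0.900×2.730) = 0.08569.
D = 13.53 × (0.6002 − 0.08569) + 2.33 × 0.08569 = 6.963 + 0.1997 = 7.162 mg/L.
DO = C_s − D = 10.6 − 7.162 = 3.438 mg/L.

DO ≈ 3.44 mg/L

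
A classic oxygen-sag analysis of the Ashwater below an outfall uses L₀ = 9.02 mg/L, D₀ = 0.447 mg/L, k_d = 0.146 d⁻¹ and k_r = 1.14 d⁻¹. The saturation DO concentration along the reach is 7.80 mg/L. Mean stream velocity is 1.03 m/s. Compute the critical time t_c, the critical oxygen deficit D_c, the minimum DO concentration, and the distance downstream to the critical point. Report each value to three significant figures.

With k_r/k_d = 7.808 and 1 − D₀(k_r−k_d)/(k_d L₀) = 0.6626,
t_c = ln(7.808 × 0.6626) / (1.14 − 0.146) = ln(5.174) / 0.9940 = 1.644/0.9940 = 1.654 d.
D_c = (k_d/k_r) L₀ e^(−k_d t_c) = (0.146/1.14) × 9.02 × e^(−0.146×1.654) = 0.1281 × 9.02 × 0.7855 = 0.9074 mg/L.
Minimum DO = C_s − D_c = 7.80 − 0.9074 = 6.893 mg/L.
x_c = v t_c = 1.03 m/s × 1.654 d × 86400 s/d = 147200 m ≈ 147 km.

t_c ≈ 1.65 d; D_c ≈ 0.907 mg/L; min DO ≈ 6.89 mg/L; x_c ≈ 147 km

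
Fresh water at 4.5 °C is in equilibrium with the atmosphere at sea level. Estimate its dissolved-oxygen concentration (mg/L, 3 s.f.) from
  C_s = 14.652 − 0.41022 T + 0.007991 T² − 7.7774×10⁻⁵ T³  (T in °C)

C_s ≈ 13.0 mg/L

C_s = 14.652 − 0.41022×4.5 + 0.007991×4.5² − 7.7774×10⁻⁵×4.5³ = 12.96 mg/L.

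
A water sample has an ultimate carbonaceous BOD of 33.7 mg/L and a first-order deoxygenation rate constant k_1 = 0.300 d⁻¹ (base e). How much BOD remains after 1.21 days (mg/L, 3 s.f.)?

L ≈ 23.4 mg/L

L_t = L₀ e^(−k_1 t) = 33.7 × e^(−0.300×1.21) = 33.7 × 0.6956 = 23.44 mg/L.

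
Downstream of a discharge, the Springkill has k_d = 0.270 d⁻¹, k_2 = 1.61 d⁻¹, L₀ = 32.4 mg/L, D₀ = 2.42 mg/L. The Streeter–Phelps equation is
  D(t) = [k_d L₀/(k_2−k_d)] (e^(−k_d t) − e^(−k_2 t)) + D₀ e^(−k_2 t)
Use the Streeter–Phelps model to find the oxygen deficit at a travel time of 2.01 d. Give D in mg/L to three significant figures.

k_d L₀/(k_2−k_d) = 0.270×32.4/(1.61−0.270) = 8.748/1.340 = 6.528 mg/L.
e^(−k_d t) = e^(−0.270×2.010) = 0.5812; e^(−k_2 t) = e^(−1.61×2.010) = 0.03932.
D = 6.528 × (0.5812 − 0.03932) + 2.42 × 0.03932 = 3.537 + 0.09515 = 3.633 mg/L.

D ≈ 3.63 mg/L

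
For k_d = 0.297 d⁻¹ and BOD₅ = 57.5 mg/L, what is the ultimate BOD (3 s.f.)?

L₀ ≈ 74.3 mg/L

BOD₅ = L₀(1 − e^(−5k_d)) ⇒ L₀ = BOD₅ / (1 − e^(−5×0.297))
= 57.5 / (1 − 0.2265) = 57.5 / 0.7735 = 74.34 mg/L.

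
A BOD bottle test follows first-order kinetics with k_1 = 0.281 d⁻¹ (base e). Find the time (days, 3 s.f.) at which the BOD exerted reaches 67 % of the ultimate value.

y/L₀ = 1 − e^(−k_1 t) = 0.67 ⇒ e^(−k_1 t) = 0.330
t = −ln(0.330) / 0.281 = 1.109 / 0.281 = 3.945 d.

t ≈ 3.95 d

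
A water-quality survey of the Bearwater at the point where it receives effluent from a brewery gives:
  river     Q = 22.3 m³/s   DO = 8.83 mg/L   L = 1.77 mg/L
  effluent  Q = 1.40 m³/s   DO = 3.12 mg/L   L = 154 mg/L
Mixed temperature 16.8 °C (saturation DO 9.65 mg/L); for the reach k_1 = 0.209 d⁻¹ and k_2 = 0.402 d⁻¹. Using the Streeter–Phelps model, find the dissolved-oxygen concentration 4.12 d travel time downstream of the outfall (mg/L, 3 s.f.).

DO ≈ 6.73 mg/L

Mixed DO = (22.3×8.83 + 1.40×3.12)/(22.3+1.40) = 201.3/23.70 = 8.493 mg/L.
Mixed L₀ = (22.3×1.77 + 1.40×154)/(23.70) = 255.1/23.70 = 10.76 mg/L.
Initial deficit D₀ = C_s − DO₀ = 9.65 − 8.493 = 1.157 mg/L.
D(4.12) = [0.209×10.76/(0.402−0.209)](e^(−0.209×4.12) − e^(−0.402×4.12)) + 1.157 e^(−0.402×4.12)
= 11.65 × (0.4227 − 0.1909) + 1.157 × 0.1909 = 2.923 mg/L.
DO = 9.65 − 2.923 = 6.727 mg/L.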